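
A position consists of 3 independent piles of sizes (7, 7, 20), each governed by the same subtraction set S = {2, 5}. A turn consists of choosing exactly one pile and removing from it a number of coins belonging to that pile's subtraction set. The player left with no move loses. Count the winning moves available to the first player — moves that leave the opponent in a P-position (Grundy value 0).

4

All piles use S = {2, 5}:
n :  0  1  2  3  4  5  6  7  8  9 10 11 12 13 14 15 16 17 18 19 20
G :  0  0  1  1  0  2  1  0  0  1  1  0  2  1  0  0  1  1  0  2  1
Pile A: G(7) = 0.
Pile B: G(7) = 0.
Pile C: G(20) = 1.
Combined Grundy value = 0 ⊕ 0 ⊕ 1 = 1.
A winning move leaves total XOR = 0, i.e. changes one component's Grundy value g to g ⊕ X where X is the current total.
Pile A: need g' = 0⊕1 = 1. Options: 7−2→G=2, 7−5→G=1. Hits: 1.
Pile B: need g' = 0⊕1 = 1. Options: 7−2→G=2, 7−5→G=1. Hits: 1.
Pile C: need g' = 1⊕1 = 0. Options: 20−2→G=0, 20−5→G=0. Hits: 2.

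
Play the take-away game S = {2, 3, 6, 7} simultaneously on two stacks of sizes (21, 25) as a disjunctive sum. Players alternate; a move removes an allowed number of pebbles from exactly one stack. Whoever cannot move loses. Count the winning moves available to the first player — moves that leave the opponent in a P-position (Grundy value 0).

All stacks use S = {2, 3, 6, 7}:
n :  0  1  2  3  4  5  6  7  8  9 10 11 12 13 14 15 16 17 18 19 20 21 22 23 24 25
G :  0  0  1  1  2  0  3  1  2  0  0  1  1  2  0  3  1  2  0  0  1  1  2  0  3  1
Stack A: G(21) = 1.
Stack B: G(25) = 1.
Combined Grundy value = 1 ⊕ 1 = 0.
A winning move leaves total XOR = 0, i.e. changes one component's Grundy value g to g ⊕ X where X is the current total.
Stack A: target g' = 1⊕0 = 1, but every legal move changes the Grundy value (mex property), so 0 moves.
Stack B: target g' = 1⊕0 = 1, but every legal move changes the Grundy value (mex property), so 0 moves.

0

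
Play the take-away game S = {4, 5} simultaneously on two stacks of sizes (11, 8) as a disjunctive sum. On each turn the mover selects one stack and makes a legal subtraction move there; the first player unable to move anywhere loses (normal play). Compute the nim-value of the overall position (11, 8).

All stacks use S = {4, 5}:
n :  0  1  2  3  4  5  6  7  8  9 10 11
G :  0  0  0  0  1  1  1  1  2  0  0  0
Stack A: G(11) = 0.
Stack B: G(8) = 2.
Combined Grundy value = 0 ⊕ 2 = 2.

2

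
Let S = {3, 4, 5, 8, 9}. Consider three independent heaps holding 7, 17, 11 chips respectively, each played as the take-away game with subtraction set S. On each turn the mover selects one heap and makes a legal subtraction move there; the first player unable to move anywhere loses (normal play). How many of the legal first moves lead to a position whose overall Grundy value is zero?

0

All heaps use S = {3, 4, 5, 8, 9}:
G(0) = 0
G(1) = mex{} = 0
G(2) = mex{} = 0
G(3) = mex{0} = 1
G(4) = mex{0,0} = 1
G(5) = mex{0,0,0} = 1
G(6) = mex{1,0,0} = 2
G(7) = mex{1,1,0} = 2
G(8) = mex{1,1,1,0} = 2
G(9) = mex{2,1,1,0,0} = 3
G(10) = mex{2,2,1,0,0} = 3
G(11) = mex{2,2,2,1,0} = 3
G(12) = mex{3,2,2,1,1} = 0
G(13) = mex{3,3,2,1,1} = 0
G(14) = mex{3,3,3,2,1} = 0
G(15) = mex{0,3,3,2,2} = 1
G(16) = mex{0,0,3,2,2} = 1
G(17) = mex{0,0,0,3,2} = 1
Heap A: G(7) = 2.
Heap B: G(17) = 1.
Heap C: G(11) = 3.
Combined Grundy value = 2 ⊕ 1 ⊕ 3 = 0.
A winning move leaves total XOR = 0, i.e. changes one component's Grundy value g to g ⊕ X where X is the current total.
Heap A: target g' = 2⊕0 = 2, but every legal move changes the Grundy value (mex property), so 0 moves.
Heap B: target g' = 1⊕0 = 1, but every legal move changes the Grundy value (mex property), so 0 moves.
Heap C: target g' = 3⊕0 = 3, but every legal move changes the Grundy value (mex property), so 0 moves.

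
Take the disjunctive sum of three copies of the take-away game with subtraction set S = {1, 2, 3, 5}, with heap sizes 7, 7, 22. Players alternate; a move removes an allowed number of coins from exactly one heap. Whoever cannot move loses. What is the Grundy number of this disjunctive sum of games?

2

All heaps use S = {1, 2, 3, 5}:
G(0) = 0
G(1) = mex{0} = 1
G(2) = mex{1,0} = 2
G(3) = mex{2,1,0} = 3
G(4) = mex{3,2,1} = 0
G(5) = mex{0,3,2,0} = 1
G(6) = mex{1,0,3,1} = 2
G(7) = mex{2,1,0,2} = 3
G(8) = mex{3,2,1,3} = 0
G(9) = mex{0,3,2,0} = 1
G(10) = mex{1,0,3,1} = 2
G(11) = mex{2,1,0,2} = 3
G(12) = mex{3,2,1,3} = 0
G(13) = mex{0,3,2,0} = 1
G(14) = mex{1,0,3,1} = 2
G(15) = mex{2,1,0,2} = 3
G(16) = mex{3,2,1,3} = 0
G(17) = mex{0,3,2,0} = 1
G(18) = mex{1,0,3,1} = 2
G(19) = mex{2,1,0,2} = 3
G(20) = mex{3,2,1,3} = 0
G(21) = mex{0,3,2,0} = 1
G(22) = mex{1,0,3,1} = 2
Heap A: G(7) = 3.
Heap B: G(7) = 3.
Heap C: G(22) = 2.
Combined Grundy value = 3 ⊕ 3 ⊕ 2 = 2.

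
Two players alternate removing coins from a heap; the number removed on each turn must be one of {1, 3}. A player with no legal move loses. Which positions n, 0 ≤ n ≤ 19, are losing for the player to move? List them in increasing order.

0, 2, 4, 6, 8, 10, 12, 14, 16, 18

G(0) = 0
G(1) = mex{0} = 1
G(2) = mex{1} = 0
G(3) = mex{0,0} = 1
G(4) = mex{1,1} = 0
G(5) = mex{0,0} = 1
G(6) = mex{1,1} = 0
G(7) = mex{0,0} = 1
G(8) = mex{1,1} = 0
G(9) = mex{0,0} = 1
G(10) = mex{1,1} = 0
G(11) = mex{0,0} = 1
G(12) = mex{1,1} = 0
G(13) = mex{0,0} = 1
G(14) = mex{1,1} = 0
G(15) = mex{0,0} = 1
G(16) = mex{1,1} = 0
G(17) = mex{0,0} = 1
G(18) = mex{1,1} = 0
G(19) = mex{0,0} = 1
P-positions are exactly the n with G(n) = 0.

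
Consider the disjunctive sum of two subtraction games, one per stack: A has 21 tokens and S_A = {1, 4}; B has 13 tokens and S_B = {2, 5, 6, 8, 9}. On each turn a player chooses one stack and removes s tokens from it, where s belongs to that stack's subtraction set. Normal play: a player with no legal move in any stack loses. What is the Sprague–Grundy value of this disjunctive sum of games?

Stack A, S = {1, 4}:
n :  0  1  2  3  4  5  6  7  8  9 10 11 12 13 14 15 16 17 18 19 20 21
G :  0  1  0  1  2  0  1  0  1  2  0  1  0  1  2  0  1  0  1  2  0  1
G_A(21) = 1.
Stack B, S = {2, 5, 6, 8, 9}:
n :  0  1  2  3  4  5  6  7  8  9 10 11 12 13
G :  0  0  1  1  0  2  1  3  2  2  3  0  2  1
G_B(13) = 1.
Combined Grundy value = 1 ⊕ 1 = 0.

0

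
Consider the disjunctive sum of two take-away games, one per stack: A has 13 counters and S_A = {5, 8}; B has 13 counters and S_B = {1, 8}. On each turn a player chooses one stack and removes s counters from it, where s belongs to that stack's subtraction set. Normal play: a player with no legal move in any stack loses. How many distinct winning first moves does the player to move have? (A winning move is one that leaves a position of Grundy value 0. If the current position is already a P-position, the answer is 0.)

Stack A, S = {5, 8}:
G(0) = 0
G(1) = mex{} = 0
G(2) = mex{} = 0
G(3) = mex{} = 0
G(4) = mex{} = 0
G(5) = mex{0} = 1
G(6) = mex{0} = 1
G(7) = mex{0} = 1
G(8) = mex{0,0} = 1
G(9) = mex{0,0} = 1
G(10) = mex{1,0} = 2
G(11) = mex{1,0} = 2
G(12) = mex{1,0} = 2
G(13) = mex{1,1} = 0
G_A(13) = 0.
Stack B, S = {1, 8}:
G(0) = 0
G(1) = mex{0} = 1
G(2) = mex{1} = 0
G(3) = mex{0} = 1
G(4) = mex{1} = 0
G(5) = mex{0} = 1
G(6) = mex{1} = 0
G(7) = mex{0} = 1
G(8) = mex{1,0} = 2
G(9) = mex{2,1} = 0
G(10) = mex{0,0} = 1
G(11) = mex{1,1} = 0
G(12) = mex{0,0} = 1
G(13) = mex{1,1} = 0
G_B(13) = 0.
Combined Grundy value = 0 ⊕ 0 = 0.
A winning move leaves total XOR = 0, i.e. changes one component's Grundy value g to g ⊕ X where X is the current total.
Stack A: target g' = 0⊕0 = 0, but every legal move changes the Grundy value (mex property), so 0 moves.
Stack B: target g' = 0⊕0 = 0, but every legal move changes the Grundy value (mex property), so 0 moves.

0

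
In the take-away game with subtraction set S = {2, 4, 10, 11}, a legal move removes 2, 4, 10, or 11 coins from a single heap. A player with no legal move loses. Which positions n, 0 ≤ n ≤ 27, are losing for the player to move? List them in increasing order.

n :  0  1  2  3  4  5  6  7  8  9 10 11 12 13 14 15 16 17 18 19 20 21 22 23 24 25 26 27
G :  0  0  1  1  2  2  0  0  1  1  2  2  3  0  0  1  1  2  2  0  0  1  1  2  2  3  0  0
P-positions are exactly the n with G(n) = 0.

0, 1, 6, 7, 13, 14, 19, 20, 26, 27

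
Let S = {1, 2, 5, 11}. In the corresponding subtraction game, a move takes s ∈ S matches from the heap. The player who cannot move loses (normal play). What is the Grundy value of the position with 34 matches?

1

G(0) = 0
G(1) = mex{0} = 1
G(2) = mex{1,0} = 2
G(3) = mex{2,1} = 0
G(4) = mex{0,2} = 1
G(5) = mex{1,0,0} = 2
G(6) = mex{2,1,1} = 0
G(7) = mex{0,2,2} = 1
G(8) = mex{1,0,0} = 2
G(9) = mex{2,1,1} = 0
G(10) = mex{0,2,2} = 1
G(11) = mex{1,0,0,0} = 2
G(12) = mex{2,1,1,1} = 0
G(13) = mex{0,2,2,2} = 1
G(14) = mex{1,0,0,0} = 2
G(15) = mex{2,1,1,1} = 0
G(16) = mex{0,2,2,2} = 1
G(17) = mex{1,0,0,0} = 2
G(18) = mex{2,1,1,1} = 0
G(19) = mex{0,2,2,2} = 1
G(20) = mex{1,0,0,0} = 2
G(21) = mex{2,1,1,1} = 0
G(22) = mex{0,2,2,2} = 1
G(23) = mex{1,0,0,0} = 2
G(24) = mex{2,1,1,1} = 0
G(25) = mex{0,2,2,2} = 1
G(26) = mex{1,0,0,0} = 2
G(27) = mex{2,1,1,1} = 0
G(28) = mex{0,2,2,2} = 1
G(29) = mex{1,0,0,0} = 2
G(30) = mex{2,1,1,1} = 0
G(31) = mex{0,2,2,2} = 1
G(32) = mex{1,0,0,0} = 2
G(33) = mex{2,1,1,1} = 0
G(34) = mex{0,2,2,2} = 1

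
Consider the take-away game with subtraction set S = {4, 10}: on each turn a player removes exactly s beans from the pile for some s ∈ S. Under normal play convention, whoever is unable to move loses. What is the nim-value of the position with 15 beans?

n :  0  1  2  3  4  5  6  7  8  9 10 11 12 13 14 15
G :  0  0  0  0  1  1  1  1  0  0  2  2  1  1  0  0

0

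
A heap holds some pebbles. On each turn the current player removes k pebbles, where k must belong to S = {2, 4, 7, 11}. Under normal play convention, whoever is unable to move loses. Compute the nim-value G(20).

3

n :  0  1  2  3  4  5  6  7  8  9 10 11 12 13 14 15 16 17 18 19 20
G :  0  0  1  1  2  2  0  3  1  0  2  1  3  2  0  0  1  1  2  2  3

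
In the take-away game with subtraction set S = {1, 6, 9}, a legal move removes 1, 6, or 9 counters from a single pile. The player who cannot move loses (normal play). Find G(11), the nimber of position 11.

2

n :  0  1  2  3  4  5  6  7  8  9 10 11
G :  0  1  0  1  0  1  2  0  1  2  3  2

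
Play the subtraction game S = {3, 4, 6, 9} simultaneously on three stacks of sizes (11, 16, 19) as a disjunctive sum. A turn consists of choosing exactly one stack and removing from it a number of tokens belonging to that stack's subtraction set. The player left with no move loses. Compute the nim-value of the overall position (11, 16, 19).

0

All stacks use S = {3, 4, 6, 9}:
G(0) = 0
G(1) = mex{} = 0
G(2) = mex{} = 0
G(3) = mex{0} = 1
G(4) = mex{0,0} = 1
G(5) = mex{0,0} = 1
G(6) = mex{1,0,0} = 2
G(7) = mex{1,1,0} = 2
G(8) = mex{1,1,0} = 2
G(9) = mex{2,1,1,0} = 3
G(10) = mex{2,2,1,0} = 3
G(11) = mex{2,2,1,0} = 3
G(12) = mex{3,2,2,1} = 0
G(13) = mex{3,3,2,1} = 0
G(14) = mex{3,3,2,1} = 0
G(15) = mex{0,3,3,2} = 1
G(16) = mex{0,0,3,2} = 1
G(17) = mex{0,0,3,2} = 1
G(18) = mex{1,0,0,3} = 2
G(19) = mex{1,1,0,3} = 2
Stack A: G(11) = 3.
Stack B: G(16) = 1.
Stack C: G(19) = 2.
Combined Grundy value = 3 ⊕ 1 ⊕ 2 = 0.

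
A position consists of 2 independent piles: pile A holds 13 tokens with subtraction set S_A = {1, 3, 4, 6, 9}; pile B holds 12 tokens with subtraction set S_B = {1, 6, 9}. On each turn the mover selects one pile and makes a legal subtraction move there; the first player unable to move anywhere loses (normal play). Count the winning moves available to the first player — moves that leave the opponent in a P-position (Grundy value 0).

3

Pile A, S = {1, 3, 4, 6, 9}:
n :  0  1  2  3  4  5  6  7  8  9 10 11 12 13
G :  0  1  0  1  2  3  2  0  1  4  3  2  0  1
G_A(13) = 1.
Pile B, S = {1, 6, 9}:
n :  0  1  2  3  4  5  6  7  8  9 10 11 12
G :  0  1  0  1  0  1  2  0  1  2  3  2  0
G_B(12) = 0.
Combined Grundy value = 1 ⊕ 0 = 1.
A winning move leaves total XOR = 0, i.e. changes one component's Grundy value g to g ⊕ X where X is the current total.
Pile A: need g' = 1⊕1 = 0. Options: 13−1→G=0, 13−3→G=3, 13−4→G=4, 13−6→G=0, 13−9→G=2. Hits: 2.
Pile B: need g' = 0⊕1 = 1. Options: 12−1→G=2, 12−6→G=2, 12−9→G=1. Hits: 1.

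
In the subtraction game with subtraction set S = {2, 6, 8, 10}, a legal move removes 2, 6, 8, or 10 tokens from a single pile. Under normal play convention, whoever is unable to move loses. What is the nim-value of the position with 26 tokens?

n :  0  1  2  3  4  5  6  7  8  9 10 11 12 13 14 15 16 17 18 19 20 21 22 23 24 25 26
G :  0  0  1  1  0  0  1  1  2  2  3  3  2  2  3  3  0  0  1  1  0  0  1  1  2  2  3

3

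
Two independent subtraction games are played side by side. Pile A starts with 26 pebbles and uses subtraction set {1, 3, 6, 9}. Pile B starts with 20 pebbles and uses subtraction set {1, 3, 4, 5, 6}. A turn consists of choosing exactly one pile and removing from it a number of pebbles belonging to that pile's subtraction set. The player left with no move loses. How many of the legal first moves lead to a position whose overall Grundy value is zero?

Pile A, S = {1, 3, 6, 9}:
G(0) = 0
G(1) = mex{0} = 1
G(2) = mex{1} = 0
G(3) = mex{0,0} = 1
G(4) = mex{1,1} = 0
G(5) = mex{0,0} = 1
G(6) = mex{1,1,0} = 2
G(7) = mex{2,0,1} = 3
G(8) = mex{3,1,0} = 2
G(9) = mex{2,2,1,0} = 3
G(10) = mex{3,3,0,1} = 2
G(11) = mex{2,2,1,0} = 3
G(12) = mex{3,3,2,1} = 0
G(13) = mex{0,2,3,0} = 1
G(14) = mex{1,3,2,1} = 0
G(15) = mex{0,0,3,2} = 1
G(16) = mex{1,1,2,3} = 0
G(17) = mex{0,0,3,2} = 1
G(18) = mex{1,1,0,3} = 2
G(19) = mex{2,0,1,2} = 3
G(20) = mex{3,1,0,3} = 2
G(21) = mex{2,2,1,0} = 3
G(22) = mex{3,3,0,1} = 2
G(23) = mex{2,2,1,0} = 3
G(24) = mex{3,3,2,1} = 0
G(25) = mex{0,2,3,0} = 1
G(26) = mex{1,3,2,1} = 0
G_A(26) = 0.
Pile B, S = {1, 3, 4, 5, 6}:
G(0) = 0
G(1) = mex{0} = 1
G(2) = mex{1} = 0
G(3) = mex{0,0} = 1
G(4) = mex{1,1,0} = 2
G(5) = mex{2,0,1,0} = 3
G(6) = mex{3,1,0,1,0} = 2
G(7) = mex{2,2,1,0,1} = 3
G(8) = mex{3,3,2,1,0} = 4
G(9) = mex{4,2,3,2,1} = 0
G(10) = mex{0,3,2,3,2} = 1
G(11) = mex{1,4,3,2,3} = 0
G(12) = mex{0,0,4,3,2} = 1
G(13) = mex{1,1,0,4,3} = 2
G(14) = mex{2,0,1,0,4} = 3
G(15) = mex{3,1,0,1,0} = 2
G(16) = mex{2,2,1,0,1} = 3
G(17) = mex{3,3,2,1,0} = 4
G(18) = mex{4,2,3,2,1} = 0
G(19) = mex{0,3,2,3,2} = 1
G(20) = mex{1,4,3,2,3} = 0
G_B(20) = 0.
Combined Grundy value = 0 ⊕ 0 = 0.
A winning move leaves total XOR = 0, i.e. changes one component's Grundy value g to g ⊕ X where X is the current total.
Pile A: target g' = 0⊕0 = 0, but every legal move changes the Grundy value (mex property), so 0 moves.
Pile B: target g' = 0⊕0 = 0, but every legal move changes the Grundy value (mex property), so 0 moves.

0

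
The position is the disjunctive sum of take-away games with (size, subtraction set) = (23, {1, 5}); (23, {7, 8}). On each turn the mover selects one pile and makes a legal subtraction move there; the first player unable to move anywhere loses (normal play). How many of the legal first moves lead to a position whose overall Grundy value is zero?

0

Pile A, S = {1, 5}:
G(0) = 0
G(1) = mex{0} = 1
G(2) = mex{1} = 0
G(3) = mex{0} = 1
G(4) = mex{1} = 0
G(5) = mex{0,0} = 1
G(6) = mex{1,1} = 0
G(7) = mex{0,0} = 1
G(8) = mex{1,1} = 0
G(9) = mex{0,0} = 1
G(10) = mex{1,1} = 0
G(11) = mex{0,0} = 1
G(12) = mex{1,1} = 0
G(13) = mex{0,0} = 1
G(14) = mex{1,1} = 0
G(15) = mex{0,0} = 1
G(16) = mex{1,1} = 0
G(17) = mex{0,0} = 1
G(18) = mex{1,1} = 0
G(19) = mex{0,0} = 1
G(20) = mex{1,1} = 0
G(21) = mex{0,0} = 1
G(22) = mex{1,1} = 0
G(23) = mex{0,0} = 1
G_A(23) = 1.
Pile B, S = {7, 8}:
G(0) = 0
G(1) = mex{} = 0
G(2) = mex{} = 0
G(3) = mex{} = 0
G(4) = mex{} = 0
G(5) = mex{} = 0
G(6) = mex{} = 0
G(7) = mex{0} = 1
G(8) = mex{0,0} = 1
G(9) = mex{0,0} = 1
G(10) = mex{0,0} = 1
G(11) = mex{0,0} = 1
G(12) = mex{0,0} = 1
G(13) = mex{0,0} = 1
G(14) = mex{1,0} = 2
G(15) = mex{1,1} = 0
G(16) = mex{1,1} = 0
G(17) = mex{1,1} = 0
G(18) = mex{1,1} = 0
G(19) = mex{1,1} = 0
G(20) = mex{1,1} = 0
G(21) = mex{2,1} = 0
G(22) = mex{0,2} = 1
G(23) = mex{0,0} = 1
G_B(23) = 1.
Combined Grundy value = 1 ⊕ 1 = 0.
A winning move leaves total XOR = 0, i.e. changes one component's Grundy value g to g ⊕ X where X is the current total.
Pile A: target g' = 1⊕0 = 1, but every legal move changes the Grundy value (mex property), so 0 moves.
Pile B: target g' = 1⊕0 = 1, but every legal move changes the Grundy value (mex property), so 0 moves.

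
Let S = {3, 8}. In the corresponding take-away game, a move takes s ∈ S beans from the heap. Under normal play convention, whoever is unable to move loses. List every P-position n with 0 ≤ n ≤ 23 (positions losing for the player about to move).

0, 1, 2, 6, 7, 11, 12, 13, 17, 18, 22, 23

G(0) = 0
G(1) = mex{} = 0
G(2) = mex{} = 0
G(3) = mex{0} = 1
G(4) = mex{0} = 1
G(5) = mex{0} = 1
G(6) = mex{1} = 0
G(7) = mex{1} = 0
G(8) = mex{1,0} = 2
G(9) = mex{0,0} = 1
G(10) = mex{0,0} = 1
G(11) = mex{2,1} = 0
G(12) = mex{1,1} = 0
G(13) = mex{1,1} = 0
G(14) = mex{0,0} = 1
G(15) = mex{0,0} = 1
G(16) = mex{0,2} = 1
G(17) = mex{1,1} = 0
G(18) = mex{1,1} = 0
G(19) = mex{1,0} = 2
G(20) = mex{0,0} = 1
G(21) = mex{0,0} = 1
G(22) = mex{2,1} = 0
G(23) = mex{1,1} = 0
P-positions are exactly the n with G(n) = 0.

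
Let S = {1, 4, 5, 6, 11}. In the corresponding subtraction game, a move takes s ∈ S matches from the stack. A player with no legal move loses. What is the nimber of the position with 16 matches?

n :  0  1  2  3  4  5  6  7  8  9 10 11 12 13 14 15 16
G :  0  1  0  1  2  3  2  3  4  0  1  4  0  1  2  3  2

2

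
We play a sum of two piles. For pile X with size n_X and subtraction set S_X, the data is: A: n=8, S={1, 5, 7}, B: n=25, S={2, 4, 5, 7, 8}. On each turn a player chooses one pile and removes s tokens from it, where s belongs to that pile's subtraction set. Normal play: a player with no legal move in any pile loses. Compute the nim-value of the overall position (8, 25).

Pile A, S = {1, 5, 7}:
n : 0 1 2 3 4 5 6 7 8
G : 0 1 0 1 0 1 0 1 0
G_A(8) = 0.
Pile B, S = {2, 4, 5, 7, 8}:
n :  0  1  2  3  4  5  6  7  8  9 10 11 12 13 14 15 16 17 18 19 20 21 22 23 24 25
G :  0  0  1  1  2  2  3  3  4  4  0  0  1  1  2  2  3  3  4  4  0  0  1  1  2  2
G_B(25) = 2.
Combined Grundy value = 0 ⊕ 2 = 2.

2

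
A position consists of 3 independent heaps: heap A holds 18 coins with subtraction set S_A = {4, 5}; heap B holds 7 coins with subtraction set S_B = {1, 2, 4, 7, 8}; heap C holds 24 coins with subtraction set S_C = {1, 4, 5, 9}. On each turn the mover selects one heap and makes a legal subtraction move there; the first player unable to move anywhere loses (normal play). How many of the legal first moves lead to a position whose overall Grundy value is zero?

Heap A, S = {4, 5}:
G(0) = 0
G(1) = mex{} = 0
G(2) = mex{} = 0
G(3) = mex{} = 0
G(4) = mex{0} = 1
G(5) = mex{0,0} = 1
G(6) = mex{0,0} = 1
G(7) = mex{0,0} = 1
G(8) = mex{1,0} = 2
G(9) = mex{1,1} = 0
G(10) = mex{1,1} = 0
G(11) = mex{1,1} = 0
G(12) = mex{2,1} = 0
G(13) = mex{0,2} = 1
G(14) = mex{0,0} = 1
G(15) = mex{0,0} = 1
G(16) = mex{0,0} = 1
G(17) = mex{1,0} = 2
G(18) = mex{1,1} = 0
G_A(18) = 0.
Heap B, S = {1, 2, 4, 7, 8}:
G(0) = 0
G(1) = mex{0} = 1
G(2) = mex{1,0} = 2
G(3) = mex{2,1} = 0
G(4) = mex{0,2,0} = 1
G(5) = mex{1,0,1} = 2
G(6) = mex{2,1,2} = 0
G(7) = mex{0,2,0,0} = 1
G_B(7) = 1.
Heap C, S = {1, 4, 5, 9}:
G(0) = 0
G(1) = mex{0} = 1
G(2) = mex{1} = 0
G(3) = mex{0} = 1
G(4) = mex{1,0} = 2
G(5) = mex{2,1,0} = 3
G(6) = mex{3,0,1} = 2
G(7) = mex{2,1,0} = 3
G(8) = mex{3,2,1} = 0
G(9) = mex{0,3,2,0} = 1
G(10) = mex{1,2,3,1} = 0
G(11) = mex{0,3,2,0} = 1
G(12) = mex{1,0,3,1} = 2
G(13) = mex{2,1,0,2} = 3
G(14) = mex{3,0,1,3} = 2
G(15) = mex{2,1,0,2} = 3
G(16) = mex{3,2,1,3} = 0
G(17) = mex{0,3,2,0} = 1
G(18) = mex{1,2,3,1} = 0
G(19) = mex{0,3,2,0} = 1
G(20) = mex{1,0,3,1} = 2
G(21) = mex{2,1,0,2} = 3
G(22) = mex{3,0,1,3} = 2
G(23) = mex{2,1,0,2} = 3
G(24) = mex{3,2,1,3} = 0
G_C(24) = 0.
Combined Grundy value = 0 ⊕ 1 ⊕ 0 = 1.
A winning move leaves total XOR = 0, i.e. changes one component's Grundy value g to g ⊕ X where X is the current total.
Heap A: need g' = 0⊕1 = 1. Options: 18−4→G=1, 18−5→G=1. Hits: 2.
Heap B: need g' = 1⊕1 = 0. Options: 7−1→G=0, 7−2→G=2, 7−4→G=0, 7−7→G=0. Hits: 3.
Heap C: need g' = 0⊕1 = 1. Options: 24−1→G=3, 24−4→G=2, 24−5→G=1, 24−9→G=3. Hits: 1.

6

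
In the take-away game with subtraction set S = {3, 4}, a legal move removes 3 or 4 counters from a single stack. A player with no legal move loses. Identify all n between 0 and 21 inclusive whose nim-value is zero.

n :  0  1  2  3  4  5  6  7  8  9 10 11 12 13 14 15 16 17 18 19 20 21
G :  0  0  0  1  1  1  2  0  0  0  1  1  1  2  0  0  0  1  1  1  2  0
P-positions are exactly the n with G(n) = 0.

0, 1, 2, 7, 8, 9, 14, 15, 16, 21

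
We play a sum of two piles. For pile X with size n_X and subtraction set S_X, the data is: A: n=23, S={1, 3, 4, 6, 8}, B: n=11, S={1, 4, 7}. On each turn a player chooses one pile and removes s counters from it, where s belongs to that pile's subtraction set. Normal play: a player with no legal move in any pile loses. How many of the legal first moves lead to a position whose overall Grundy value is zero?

Pile A, S = {1, 3, 4, 6, 8}:
n :  0  1  2  3  4  5  6  7  8  9 10 11 12 13 14 15 16 17 18 19 20 21 22 23
G :  0  1  0  1  2  3  2  0  1  0  1  2  3  2  0  1  0  1  2  3  2  0  1  0
G_A(23) = 0.
Pile B, S = {1, 4, 7}:
n :  0  1  2  3  4  5  6  7  8  9 10 11
G :  0  1  0  1  2  0  1  2  0  1  0  1
G_B(11) = 1.
Combined Grundy value = 0 ⊕ 1 = 1.
A winning move leaves total XOR = 0, i.e. changes one component's Grundy value g to g ⊕ X where X is the current total.
Pile A: need g' = 0⊕1 = 1. Options: 23−1→G=1, 23−3→G=2, 23−4→G=3, 23−6→G=1, 23−8→G=1. Hits: 3.
Pile B: need g' = 1⊕1 = 0. Options: 11−1→G=0, 11−4→G=2, 11−7→G=2. Hits: 1.

4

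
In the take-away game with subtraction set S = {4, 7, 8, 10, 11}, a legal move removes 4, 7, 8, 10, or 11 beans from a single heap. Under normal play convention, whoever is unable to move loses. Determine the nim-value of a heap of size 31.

0

n :  0  1  2  3  4  5  6  7  8  9 10 11 12 13 14 15 16 17 18 19 20 21 22 23 24 25 26 27 28 29 30 31
G :  0  0  0  0  1  1  1  1  2  2  2  2  3  3  3  0  0  0  0  1  1  1  1  2  2  2  2  3  3  3  0  0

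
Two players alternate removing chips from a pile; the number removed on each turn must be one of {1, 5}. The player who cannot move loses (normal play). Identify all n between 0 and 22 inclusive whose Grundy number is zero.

0, 2, 4, 6, 8, 10, 12, 14, 16, 18, 20, 22

G(0) = 0
G(1) = mex{0} = 1
G(2) = mex{1} = 0
G(3) = mex{0} = 1
G(4) = mex{1} = 0
G(5) = mex{0,0} = 1
G(6) = mex{1,1} = 0
G(7) = mex{0,0} = 1
G(8) = mex{1,1} = 0
G(9) = mex{0,0} = 1
G(10) = mex{1,1} = 0
G(11) = mex{0,0} = 1
G(12) = mex{1,1} = 0
G(13) = mex{0,0} = 1
G(14) = mex{1,1} = 0
G(15) = mex{0,0} = 1
G(16) = mex{1,1} = 0
G(17) = mex{0,0} = 1
G(18) = mex{1,1} = 0
G(19) = mex{0,0} = 1
G(20) = mex{1,1} = 0
G(21) = mex{0,0} = 1
G(22) = mex{1,1} = 0
P-positions are exactly the n with G(n) = 0.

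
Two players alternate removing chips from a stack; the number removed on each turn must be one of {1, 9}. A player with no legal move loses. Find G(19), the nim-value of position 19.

G(0) = 0
G(1) = mex{0} = 1
G(2) = mex{1} = 0
G(3) = mex{0} = 1
G(4) = mex{1} = 0
G(5) = mex{0} = 1
G(6) = mex{1} = 0
G(7) = mex{0} = 1
G(8) = mex{1} = 0
G(9) = mex{0,0} = 1
G(10) = mex{1,1} = 0
G(11) = mex{0,0} = 1
G(12) = mex{1,1} = 0
G(13) = mex{0,0} = 1
G(14) = mex{1,1} = 0
G(15) = mex{0,0} = 1
G(16) = mex{1,1} = 0
G(17) = mex{0,0} = 1
G(18) = mex{1,1} = 0
G(19) = mex{0,0} = 1

1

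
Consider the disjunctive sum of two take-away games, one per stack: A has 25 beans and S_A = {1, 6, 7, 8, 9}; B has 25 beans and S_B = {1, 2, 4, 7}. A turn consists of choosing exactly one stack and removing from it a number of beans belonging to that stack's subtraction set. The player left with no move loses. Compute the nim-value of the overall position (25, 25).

Stack A, S = {1, 6, 7, 8, 9}:
n :  0  1  2  3  4  5  6  7  8  9 10 11 12 13 14 15 16 17 18 19 20 21 22 23 24 25
G :  0  1  0  1  0  1  2  3  2  3  2  3  4  5  0  1  0  1  0  1  2  3  2  3  2  3
G_A(25) = 3.
Stack B, S = {1, 2, 4, 7}:
n :  0  1  2  3  4  5  6  7  8  9 10 11 12 13 14 15 16 17 18 19 20 21 22 23 24 25
G :  0  1  2  0  1  2  0  1  2  0  1  2  0  1  2  0  1  2  0  1  2  0  1  2  0  1
G_B(25) = 1.
Combined Grundy value = 3 ⊕ 1 = 2.

2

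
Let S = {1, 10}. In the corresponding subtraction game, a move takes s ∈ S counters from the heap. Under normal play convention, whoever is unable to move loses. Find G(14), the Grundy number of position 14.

1

n :  0  1  2  3  4  5  6  7  8  9 10 11 12 13 14
G :  0  1  0  1  0  1  0  1  0  1  2  0  1  0  1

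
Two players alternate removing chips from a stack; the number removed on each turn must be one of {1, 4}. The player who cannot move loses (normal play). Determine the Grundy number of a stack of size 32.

n :  0  1  2  3  4  5  6  7  8  9 10 11 12 13 14 15 16 17 18 19 20 21 22 23 24 25 26 27 28 29 30 31 32
G :  0  1  0  1  2  0  1  0  1  2  0  1  0  1  2  0  1  0  1  2  0  1  0  1  2  0  1  0  1  2  0  1  0

0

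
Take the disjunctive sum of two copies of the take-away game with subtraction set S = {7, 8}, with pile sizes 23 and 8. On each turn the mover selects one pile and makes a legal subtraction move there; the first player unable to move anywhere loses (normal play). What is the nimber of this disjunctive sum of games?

All piles use S = {7, 8}:
G(0) = 0
G(1) = mex{} = 0
G(2) = mex{} = 0
G(3) = mex{} = 0
G(4) = mex{} = 0
G(5) = mex{} = 0
G(6) = mex{} = 0
G(7) = mex{0} = 1
G(8) = mex{0,0} = 1
G(9) = mex{0,0} = 1
G(10) = mex{0,0} = 1
G(11) = mex{0,0} = 1
G(12) = mex{0,0} = 1
G(13) = mex{0,0} = 1
G(14) = mex{1,0} = 2
G(15) = mex{1,1} = 0
G(16) = mex{1,1} = 0
G(17) = mex{1,1} = 0
G(18) = mex{1,1} = 0
G(19) = mex{1,1} = 0
G(20) = mex{1,1} = 0
G(21) = mex{2,1} = 0
G(22) = mex{0,2} = 1
G(23) = mex{0,0} = 1
Pile A: G(23) = 1.
Pile B: G(8) = 1.
Combined Grundy value = 1 ⊕ 1 = 0.

0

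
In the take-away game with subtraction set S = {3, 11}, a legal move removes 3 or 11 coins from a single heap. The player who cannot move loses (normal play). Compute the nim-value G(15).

G(0) = 0
G(1) = mex{} = 0
G(2) = mex{} = 0
G(3) = mex{0} = 1
G(4) = mex{0} = 1
G(5) = mex{0} = 1
G(6) = mex{1} = 0
G(7) = mex{1} = 0
G(8) = mex{1} = 0
G(9) = mex{0} = 1
G(10) = mex{0} = 1
G(11) = mex{0,0} = 1
G(12) = mex{1,0} = 2
G(13) = mex{1,0} = 2
G(14) = mex{1,1} = 0
G(15) = mex{2,1} = 0

0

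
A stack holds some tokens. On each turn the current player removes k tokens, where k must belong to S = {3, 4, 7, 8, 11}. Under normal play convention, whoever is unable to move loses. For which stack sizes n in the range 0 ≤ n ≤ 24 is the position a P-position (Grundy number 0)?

G(0) = 0
G(1) = mex{} = 0
G(2) = mex{} = 0
G(3) = mex{0} = 1
G(4) = mex{0,0} = 1
G(5) = mex{0,0} = 1
G(6) = mex{1,0} = 2
G(7) = mex{1,1,0} = 2
G(8) = mex{1,1,0,0} = 2
G(9) = mex{2,1,0,0} = 3
G(10) = mex{2,2,1,0} = 3
G(11) = mex{2,2,1,1,0} = 3
G(12) = mex{3,2,1,1,0} = 4
G(13) = mex{3,3,2,1,0} = 4
G(14) = mex{3,3,2,2,1} = 0
G(15) = mex{4,3,2,2,1} = 0
G(16) = mex{4,4,3,2,1} = 0
G(17) = mex{0,4,3,3,2} = 1
G(18) = mex{0,0,3,3,2} = 1
G(19) = mex{0,0,4,3,2} = 1
G(20) = mex{1,0,4,4,3} = 2
G(21) = mex{1,1,0,4,3} = 2
G(22) = mex{1,1,0,0,3} = 2
G(23) = mex{2,1,0,0,4} = 3
G(24) = mex{2,2,1,0,4} = 3
P-positions are exactly the n with G(n) = 0.

0, 1, 2, 14, 15, 16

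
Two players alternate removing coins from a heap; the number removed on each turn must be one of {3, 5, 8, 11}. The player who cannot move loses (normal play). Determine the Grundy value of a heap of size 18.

n :  0  1  2  3  4  5  6  7  8  9 10 11 12 13 14 15 16 17 18
G :  0  0  0  1  1  1  2  2  2  3  3  3  4  4  0  0  0  1  1

1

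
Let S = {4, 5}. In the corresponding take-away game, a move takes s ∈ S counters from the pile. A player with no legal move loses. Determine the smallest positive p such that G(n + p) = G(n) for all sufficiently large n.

9

G(0) = 0
G(1) = mex{} = 0
G(2) = mex{} = 0
G(3) = mex{} = 0
G(4) = mex{0} = 1
G(5) = mex{0,0} = 1
G(6) = mex{0,0} = 1
G(7) = mex{0,0} = 1
G(8) = mex{1,0} = 2
G(9) = mex{1,1} = 0
G(10) = mex{1,1} = 0
G(11) = mex{1,1} = 0
G(12) = mex{2,1} = 0
G(13) = mex{0,2} = 1
G(14) = mex{0,0} = 1
G(15) = mex{0,0} = 1
G(16) = mex{0,0} = 1
G(17) = mex{1,0} = 2
G(18) = mex{1,1} = 0
G(19) = mex{1,1} = 0
G(n+9) = G(n) holds for n = 0,…,4 (a full window of length max(S) = 5), so the sequence is purely periodic with period 9.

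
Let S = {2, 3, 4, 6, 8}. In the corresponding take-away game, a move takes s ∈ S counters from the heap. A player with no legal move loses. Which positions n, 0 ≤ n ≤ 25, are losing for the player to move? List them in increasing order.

n :  0  1  2  3  4  5  6  7  8  9 10 11 12 13 14 15 16 17 18 19 20 21 22 23 24 25
G :  0  0  1  1  2  2  3  3  4  4  0  0  1  1  2  2  3  3  4  4  0  0  1  1  2  2
P-positions are exactly the n with G(n) = 0.

0, 1, 10, 11, 20, 21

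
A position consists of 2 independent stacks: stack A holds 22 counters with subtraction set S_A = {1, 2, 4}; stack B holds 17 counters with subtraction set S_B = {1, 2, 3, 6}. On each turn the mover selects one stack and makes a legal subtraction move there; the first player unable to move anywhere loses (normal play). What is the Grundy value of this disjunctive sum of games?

0

Stack A, S = {1, 2, 4}:
n :  0  1  2  3  4  5  6  7  8  9 10 11 12 13 14 15 16 17 18 19 20 21 22
G :  0  1  2  0  1  2  0  1  2  0  1  2  0  1  2  0  1  2  0  1  2  0  1
G_A(22) = 1.
Stack B, S = {1, 2, 3, 6}:
n :  0  1  2  3  4  5  6  7  8  9 10 11 12 13 14 15 16 17
G :  0  1  2  3  0  1  2  3  0  1  2  3  0  1  2  3  0  1
G_B(17) = 1.
Combined Grundy value = 1 ⊕ 1 = 0.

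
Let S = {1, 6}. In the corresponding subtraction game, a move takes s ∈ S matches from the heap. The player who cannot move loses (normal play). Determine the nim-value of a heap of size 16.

0

n :  0  1  2  3  4  5  6  7  8  9 10 11 12 13 14 15 16
G :  0  1  0  1  0  1  2  0  1  0  1  0  1  2  0  1  0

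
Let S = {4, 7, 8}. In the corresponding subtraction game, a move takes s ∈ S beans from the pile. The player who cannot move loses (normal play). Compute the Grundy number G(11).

n :  0  1  2  3  4  5  6  7  8  9 10 11
G :  0  0  0  0  1  1  1  1  2  2  2  2

2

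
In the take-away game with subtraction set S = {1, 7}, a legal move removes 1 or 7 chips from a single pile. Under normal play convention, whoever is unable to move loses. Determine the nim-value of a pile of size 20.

0

G(0) = 0
G(1) = mex{0} = 1
G(2) = mex{1} = 0
G(3) = mex{0} = 1
G(4) = mex{1} = 0
G(5) = mex{0} = 1
G(6) = mex{1} = 0
G(7) = mex{0,0} = 1
G(8) = mex{1,1} = 0
G(9) = mex{0,0} = 1
G(10) = mex{1,1} = 0
G(11) = mex{0,0} = 1
G(12) = mex{1,1} = 0
G(13) = mex{0,0} = 1
G(14) = mex{1,1} = 0
G(15) = mex{0,0} = 1
G(16) = mex{1,1} = 0
G(17) = mex{0,0} = 1
G(18) = mex{1,1} = 0
G(19) = mex{0,0} = 1
G(20) = mex{1,1} = 0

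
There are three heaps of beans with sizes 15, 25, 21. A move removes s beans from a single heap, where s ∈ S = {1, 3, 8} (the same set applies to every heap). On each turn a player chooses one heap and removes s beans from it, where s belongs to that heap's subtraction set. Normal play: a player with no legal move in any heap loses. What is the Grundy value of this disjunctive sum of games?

3

All heaps use S = {1, 3, 8}:
n :  0  1  2  3  4  5  6  7  8  9 10 11 12 13 14 15 16 17 18 19 20 21 22 23 24 25
G :  0  1  0  1  0  1  0  1  2  3  2  0  1  0  1  0  1  0  1  2  3  2  0  1  0  1
Heap A: G(15) = 0.
Heap B: G(25) = 1.
Heap C: G(21) = 2.
Combined Grundy value = 0 ⊕ 1 ⊕ 2 = 3.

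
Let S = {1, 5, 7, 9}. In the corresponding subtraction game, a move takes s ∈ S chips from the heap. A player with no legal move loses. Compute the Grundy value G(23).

n :  0  1  2  3  4  5  6  7  8  9 10 11 12 13 14 15 16 17 18 19 20 21 22 23
G :  0  1  0  1  0  1  0  1  0  1  0  1  0  1  0  1  0  1  0  1  0  1  0  1

1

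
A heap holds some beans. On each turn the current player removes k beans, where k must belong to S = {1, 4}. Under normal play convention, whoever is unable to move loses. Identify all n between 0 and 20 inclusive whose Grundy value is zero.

0, 2, 5, 7, 10, 12, 15, 17, 20

G(0) = 0
G(1) = mex{0} = 1
G(2) = mex{1} = 0
G(3) = mex{0} = 1
G(4) = mex{1,0} = 2
G(5) = mex{2,1} = 0
G(6) = mex{0,0} = 1
G(7) = mex{1,1} = 0
G(8) = mex{0,2} = 1
G(9) = mex{1,0} = 2
G(10) = mex{2,1} = 0
G(11) = mex{0,0} = 1
G(12) = mex{1,1} = 0
G(13) = mex{0,2} = 1
G(14) = mex{1,0} = 2
G(15) = mex{2,1} = 0
G(16) = mex{0,0} = 1
G(17) = mex{1,1} = 0
G(18) = mex{0,2} = 1
G(19) = mex{1,0} = 2
G(20) = mex{2,1} = 0
P-positions are exactly the n with G(n) = 0.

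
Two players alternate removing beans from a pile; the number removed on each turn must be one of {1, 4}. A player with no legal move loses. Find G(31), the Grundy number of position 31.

G(0) = 0
G(1) = mex{0} = 1
G(2) = mex{1} = 0
G(3) = mex{0} = 1
G(4) = mex{1,0} = 2
G(5) = mex{2,1} = 0
G(6) = mex{0,0} = 1
G(7) = mex{1,1} = 0
G(8) = mex{0,2} = 1
G(9) = mex{1,0} = 2
G(10) = mex{2,1} = 0
G(11) = mex{0,0} = 1
G(12) = mex{1,1} = 0
G(13) = mex{0,2} = 1
G(14) = mex{1,0} = 2
G(15) = mex{2,1} = 0
G(16) = mex{0,0} = 1
G(17) = mex{1,1} = 0
G(18) = mex{0,2} = 1
G(19) = mex{1,0} = 2
G(20) = mex{2,1} = 0
G(21) = mex{0,0} = 1
G(22) = mex{1,1} = 0
G(23) = mex{0,2} = 1
G(24) = mex{1,0} = 2
G(25) = mex{2,1} = 0
G(26) = mex{0,0} = 1
G(27) = mex{1,1} = 0
G(28) = mex{0,2} = 1
G(29) = mex{1,0} = 2
G(30) = mex{2,1} = 0
G(31) = mex{0,0} = 1

1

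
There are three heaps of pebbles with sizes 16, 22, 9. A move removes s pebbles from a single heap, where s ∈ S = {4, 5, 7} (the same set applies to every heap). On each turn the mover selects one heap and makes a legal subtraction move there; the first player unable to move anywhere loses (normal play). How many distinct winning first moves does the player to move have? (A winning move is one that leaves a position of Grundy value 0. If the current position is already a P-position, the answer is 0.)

All heaps use S = {4, 5, 7}:
n :  0  1  2  3  4  5  6  7  8  9 10 11 12 13 14 15 16 17 18 19 20 21 22
G :  0  0  0  0  1  1  1  1  2  2  2  0  0  0  0  1  1  1  1  2  2  2  0
Heap A: G(16) = 1.
Heap B: G(22) = 0.
Heap C: G(9) = 2.
Combined Grundy value = 1 ⊕ 0 ⊕ 2 = 3.
A winning move leaves total XOR = 0, i.e. changes one component's Grundy value g to g ⊕ X where X is the current total.
Heap A: need g' = 1⊕3 = 2. Options: 16−4→G=0, 16−5→G=0, 16−7→G=2. Hits: 1.
Heap B: need g' = 0⊕3 = 3. Options: 22−4→G=1, 22−5→G=1, 22−7→G=1. Hits: 0.
Heap C: need g' = 2⊕3 = 1. Options: 9−4→G=1, 9−5→G=1, 9−7→G=0. Hits: 2.

3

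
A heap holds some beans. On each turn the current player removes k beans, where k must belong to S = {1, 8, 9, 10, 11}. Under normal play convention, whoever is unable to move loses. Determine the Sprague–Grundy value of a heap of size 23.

n :  0  1  2  3  4  5  6  7  8  9 10 11 12 13 14 15 16 17 18 19 20 21 22 23
G :  0  1  0  1  0  1  0  1  2  3  2  3  2  3  2  3  4  5  0  1  0  1  0  1

1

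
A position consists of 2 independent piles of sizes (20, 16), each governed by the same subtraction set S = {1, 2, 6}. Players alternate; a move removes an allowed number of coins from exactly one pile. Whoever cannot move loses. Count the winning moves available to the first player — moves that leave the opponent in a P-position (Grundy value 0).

All piles use S = {1, 2, 6}:
n :  0  1  2  3  4  5  6  7  8  9 10 11 12 13 14 15 16 17 18 19 20
G :  0  1  2  0  1  2  3  0  1  2  0  1  2  3  0  1  2  0  1  2  3
Pile A: G(20) = 3.
Pile B: G(16) = 2.
Combined Grundy value = 3 ⊕ 2 = 1.
A winning move leaves total XOR = 0, i.e. changes one component's Grundy value g to g ⊕ X where X is the current total.
Pile A: need g' = 3⊕1 = 2. Options: 20−1→G=2, 20−2→G=1, 20−6→G=0. Hits: 1.
Pile B: need g' = 2⊕1 = 3. Options: 16−1→G=1, 16−2→G=0, 16−6→G=0. Hits: 0.

1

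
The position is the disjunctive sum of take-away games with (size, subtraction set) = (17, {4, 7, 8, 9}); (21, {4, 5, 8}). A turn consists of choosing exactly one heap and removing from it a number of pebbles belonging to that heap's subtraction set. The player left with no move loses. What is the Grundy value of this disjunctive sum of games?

Heap A, S = {4, 7, 8, 9}:
n :  0  1  2  3  4  5  6  7  8  9 10 11 12 13 14 15 16 17
G :  0  0  0  0  1  1  1  1  2  2  2  2  3  0  0  0  0  1
G_A(17) = 1.
Heap B, S = {4, 5, 8}:
n :  0  1  2  3  4  5  6  7  8  9 10 11 12 13 14 15 16 17 18 19 20 21
G :  0  0  0  0  1  1  1  1  2  2  2  2  0  0  0  0  1  1  1  1  2  2
G_B(21) = 2.
Combined Grundy value = 1 ⊕ 2 = 3.

3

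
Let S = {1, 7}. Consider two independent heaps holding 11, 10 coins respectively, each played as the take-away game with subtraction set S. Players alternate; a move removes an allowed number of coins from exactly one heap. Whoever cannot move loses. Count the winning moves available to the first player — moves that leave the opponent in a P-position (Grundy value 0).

4

All heaps use S = {1, 7}:
G(0) = 0
G(1) = mex{0} = 1
G(2) = mex{1} = 0
G(3) = mex{0} = 1
G(4) = mex{1} = 0
G(5) = mex{0} = 1
G(6) = mex{1} = 0
G(7) = mex{0,0} = 1
G(8) = mex{1,1} = 0
G(9) = mex{0,0} = 1
G(10) = mex{1,1} = 0
G(11) = mex{0,0} = 1
Heap A: G(11) = 1.
Heap B: G(10) = 0.
Combined Grundy value = 1 ⊕ 0 = 1.
A winning move leaves total XOR = 0, i.e. changes one component's Grundy value g to g ⊕ X where X is the current total.
Heap A: need g' = 1⊕1 = 0. Options: 11−1→G=0, 11−7→G=0. Hits: 2.
Heap B: need g' = 0⊕1 = 1. Options: 10−1→G=1, 10−7→G=1. Hits: 2.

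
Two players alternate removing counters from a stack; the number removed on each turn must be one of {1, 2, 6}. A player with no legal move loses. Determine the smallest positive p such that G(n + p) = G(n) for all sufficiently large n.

7

n :  0  1  2  3  4  5  6  7  8  9 10 11 12 13 14 15
G :  0  1  2  0  1  2  3  0  1  2  0  1  2  3  0  1
G(n+7) = G(n) holds for n = 0,…,5 (a full window of length max(S) = 6), so the sequence is purely periodic with period 7.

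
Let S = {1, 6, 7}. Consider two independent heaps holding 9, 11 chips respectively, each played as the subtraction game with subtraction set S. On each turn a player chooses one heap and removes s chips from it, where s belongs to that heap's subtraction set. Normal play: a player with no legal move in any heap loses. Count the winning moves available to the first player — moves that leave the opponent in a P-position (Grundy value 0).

0

All heaps use S = {1, 6, 7}:
G(0) = 0
G(1) = mex{0} = 1
G(2) = mex{1} = 0
G(3) = mex{0} = 1
G(4) = mex{1} = 0
G(5) = mex{0} = 1
G(6) = mex{1,0} = 2
G(7) = mex{2,1,0} = 3
G(8) = mex{3,0,1} = 2
G(9) = mex{2,1,0} = 3
G(10) = mex{3,0,1} = 2
G(11) = mex{2,1,0} = 3
Heap A: G(9) = 3.
Heap B: G(11) = 3.
Combined Grundy value = 3 ⊕ 3 = 0.
A winning move leaves total XOR = 0, i.e. changes one component's Grundy value g to g ⊕ X where X is the current total.
Heap A: target g' = 3⊕0 = 3, but every legal move changes the Grundy value (mex property), so 0 moves.
Heap B: target g' = 3⊕0 = 3, but every legal move changes the Grundy value (mex property), so 0 moves.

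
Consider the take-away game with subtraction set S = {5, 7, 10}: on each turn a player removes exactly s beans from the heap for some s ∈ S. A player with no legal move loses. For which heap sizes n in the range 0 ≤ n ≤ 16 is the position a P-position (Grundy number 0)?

0, 1, 2, 3, 4, 15, 16

n :  0  1  2  3  4  5  6  7  8  9 10 11 12 13 14 15 16
G :  0  0  0  0  0  1  1  1  1  1  2  2  2  2  2  0  0
P-positions are exactly the n with G(n) = 0.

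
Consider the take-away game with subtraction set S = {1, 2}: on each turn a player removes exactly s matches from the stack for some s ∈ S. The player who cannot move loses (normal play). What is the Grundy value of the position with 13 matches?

1

n :  0  1  2  3  4  5  6  7  8  9 10 11 12 13
G :  0  1  2  0  1  2  0  1  2  0  1  2  0  1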